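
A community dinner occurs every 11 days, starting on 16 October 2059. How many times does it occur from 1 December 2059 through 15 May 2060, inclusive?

Occurrences land 11·i days after 16 October 2059 for i = 0, 1, 2, …
1 December 2059 is 46 days after the start; 46 ÷ 11 = 4 remainder 2; since the remainder is 2, round up to i = 5. First occurrence in the window: #6 on 10 December 2059 (5×11 = 55 days in).
15 May 2060 is 212 days after the start; 212 ÷ 11 = 19 remainder 3. Last occurrence in the window: #20 on 12 May 2060.
Occurrences #6 through #20: 15 in total.

15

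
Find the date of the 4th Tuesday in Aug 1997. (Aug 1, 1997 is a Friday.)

Aug 26, 1997

Aug 1997 begins on a Friday, so the first Tuesday is Aug 5 (4 days later).
The 4th Tuesday is 3 weeks later: 5 + 21 = 26.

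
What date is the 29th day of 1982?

1982-01-29

29 into January → January 29.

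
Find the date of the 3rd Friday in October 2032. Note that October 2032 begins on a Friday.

October 2032 begins on a Friday, so the first Friday is October 1.
The 3rd Friday is 2 weeks later: 1 + 14 = 15.

October 15, 2032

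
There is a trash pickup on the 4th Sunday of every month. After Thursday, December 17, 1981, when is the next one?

December 1981 starts on a Tuesday; its first Sunday is the 6th, so the 4th Sunday is the 27th — December 27, 1981.
December 27, 1981 is after December 17, 1981, so that is the next one.

December 27, 1981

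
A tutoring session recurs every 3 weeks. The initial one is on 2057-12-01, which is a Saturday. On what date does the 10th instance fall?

The 10th occurrence is 9 intervals after the first: 9 × 21 = 189 days after 2057-12-01.
December has 31 days — 30 days to the end of December leaves 159.
January has 31 days (128 left).
February has 28 days (100 left).
March has 31 days (69 left).
April has 30 days (39 left).
May has 31 days (8 left).
8 days into June → 2058-06-08.

2058-06-08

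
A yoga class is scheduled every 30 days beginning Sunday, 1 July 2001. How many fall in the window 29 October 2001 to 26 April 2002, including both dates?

6

Occurrences land 30·i days after 1 July 2001 for i = 0, 1, 2, …
29 October 2001 is 120 days after the start; 120 ÷ 30 = 4 remainder 0. First occurrence in the window: #5 on 29 October 2001 (4×30 = 120 days in).
26 April 2002 is 299 days after the start; 299 ÷ 30 = 9 remainder 29. Last occurrence in the window: #10 on 28 March 2002.
Occurrences #5 through #10: 6 in total.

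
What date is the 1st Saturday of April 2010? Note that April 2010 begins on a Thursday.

2010-04-03

April 2010 begins on a Thursday, so the first Saturday is April 3 (2 days later).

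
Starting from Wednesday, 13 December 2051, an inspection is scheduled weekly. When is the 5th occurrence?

10 January 2052

The 5th occurrence is 4 intervals after the first: 4 × 7 = 28 days after 13 December 2051.
December has 31 days — 18 days to the end of December leaves 10.
10 days into January → 10 January 2052.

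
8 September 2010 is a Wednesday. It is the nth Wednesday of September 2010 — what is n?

2nd

Day 8 falls in week ⌈8/7⌉ of the month.
Days 1–7 hold the 1st Wednesday, 8–14 the 2nd, 15–21 the 3rd, 22–28 the 4th, 29–31 the 5th.
8 is in the range for the 2nd.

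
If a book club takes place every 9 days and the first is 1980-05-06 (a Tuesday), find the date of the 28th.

1981-01-04

The 28th occurrence is 27 intervals after the first: 27 × 9 = 243 days after 1980-05-06.
May has 31 days — 25 days to the end of May leaves 218.
June has 30 days (188 left).
July has 31 days (157 left).
August has 31 days (126 left).
September has 30 days (96 left).
October has 31 days (65 left).
November has 30 days (35 left).
December has 31 days (4 left).
4 days into January → 1981-01-04.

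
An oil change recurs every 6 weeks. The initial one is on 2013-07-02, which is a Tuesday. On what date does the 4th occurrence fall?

The 4th occurrence is 3 intervals after the first: 3 × 42 = 126 days after 2013-07-02.
July has 31 days — 29 days to the end of July leaves 97.
August has 31 days (66 left).
September has 30 days (36 left).
October has 31 days (5 left).
5 days into November → 2013-11-05.

2013-11-05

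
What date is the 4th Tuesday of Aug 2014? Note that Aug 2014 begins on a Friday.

Aug 26, 2014

Aug 2014 begins on a Friday, so the first Tuesday is Aug 5 (4 days later).
The 4th Tuesday is 3 weeks later: 5 + 21 = 26.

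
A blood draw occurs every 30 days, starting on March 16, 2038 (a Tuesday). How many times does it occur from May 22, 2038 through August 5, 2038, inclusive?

2

Occurrences land 30·i days after March 16, 2038 for i = 0, 1, 2, …
May 22, 2038 is 67 days after the start; 67 ÷ 30 = 2 remainder 7; since the remainder is 7, round up to i = 3. First occurrence in the window: #4 on June 14, 2038 (3×30 = 90 days in).
August 5, 2038 is 142 days after the start; 142 ÷ 30 = 4 remainder 22. Last occurrence in the window: #5 on July 14, 2038.
Occurrences #4 through #5: 2 in total.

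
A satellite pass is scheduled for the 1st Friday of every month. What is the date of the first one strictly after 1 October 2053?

3 October 2053

October 2053 starts on a Wednesday, so its 1st Friday is 3 October 2053 (2 days in).
3 October 2053 is after 1 October 2053, so that is the next one.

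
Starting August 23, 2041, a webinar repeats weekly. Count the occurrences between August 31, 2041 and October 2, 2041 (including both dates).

4

Occurrences land 7·i days after August 23, 2041 for i = 0, 1, 2, …
August 31, 2041 is 8 days after the start; 8 ÷ 7 = 1 remainder 1; since the remainder is 1, round up to i = 2. First occurrence in the window: #3 on September 6, 2041 (2×7 = 14 days in).
October 2, 2041 is 40 days after the start; 40 ÷ 7 = 5 remainder 5. Last occurrence in the window: #6 on September 27, 2041.
Occurrences #3 through #6: 4 in total.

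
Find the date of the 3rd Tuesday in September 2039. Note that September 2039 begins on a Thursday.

20 September 2039

September 2039 begins on a Thursday, so the first Tuesday is September 6 (5 days later).
The 3rd Tuesday is 2 weeks later: 6 + 14 = 20.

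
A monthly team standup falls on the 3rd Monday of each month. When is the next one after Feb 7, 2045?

Feb 20, 2045

Feb 2045 starts on a Wednesday; its first Monday is the 6th, so the 3rd Monday is the 20th — Feb 20, 2045.
Feb 20, 2045 is after Feb 7, 2045, so that is the next one.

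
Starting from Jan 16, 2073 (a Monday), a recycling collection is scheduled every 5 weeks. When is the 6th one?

The 6th occurrence is 5 intervals after the first: 5 × 35 = 175 days after Jan 16, 2073.
Jan has 31 days — 15 days to the end of Jan leaves 160.
Feb has 28 days (132 left).
Mar has 31 days (101 left).
Apr has 30 days (71 left).
May has 31 days (40 left).
Jun has 30 days (10 left).
10 days into Jul → Jul 10, 2073.

Jul 10, 2073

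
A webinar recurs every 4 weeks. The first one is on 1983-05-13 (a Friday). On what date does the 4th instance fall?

The 4th occurrence is 3 intervals after the first: 3 × 28 = 84 days after 1983-05-13.
May has 31 days — 18 days to the end of May leaves 66.
June has 30 days (36 left).
July has 31 days (5 left).
5 days into August → 1983-08-05.

1983-08-05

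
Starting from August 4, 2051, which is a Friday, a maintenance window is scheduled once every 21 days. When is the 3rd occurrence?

September 15, 2051

The 3rd occurrence is 2 intervals after the first: 2 × 21 = 42 days after August 4, 2051.
August has 31 days — 27 days to the end of August leaves 15.
15 days into September → September 15, 2051.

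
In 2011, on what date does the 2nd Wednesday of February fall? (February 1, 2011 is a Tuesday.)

February 2011 begins on a Tuesday, so the first Wednesday is February 2 (1 day later).
The 2nd Wednesday is 1 weeks later: 2 + 7 = 9.

2011-02-09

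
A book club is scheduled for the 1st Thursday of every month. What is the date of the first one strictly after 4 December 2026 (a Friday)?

December 2026 starts on a Tuesday, so its 1st Thursday is 3 December 2026 (2 days in).
That is not after 4 December 2026, so look at January 2027.
January 2027 starts on a Friday, so its 1st Thursday is 7 January 2027 (6 days in).

7 January 2027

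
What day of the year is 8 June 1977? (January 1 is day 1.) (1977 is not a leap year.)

159

Days in months before June: 31 + 28 + 31 + 30 + 31 = 151.
Plus 8 days into June → day 159.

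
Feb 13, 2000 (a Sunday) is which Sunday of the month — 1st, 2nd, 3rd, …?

2nd

Day 13 falls in week ⌈13/7⌉ of the month.
Days 1–7 hold the 1st Sunday, 8–14 the 2nd, 15–21 the 3rd, 22–28 the 4th, 29–31 the 5th.
13 is in the range for the 2nd.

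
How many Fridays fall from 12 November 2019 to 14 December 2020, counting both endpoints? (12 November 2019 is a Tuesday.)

12 November 2019 is a Tuesday; the first Friday on or after it is 15 November 2019 (3 days later).
From 15 November 2019 to 14 December 2020: 46 + 349 = 395 days (rest of 2019, to 14 December 2020 in 2020).
395 ÷ 7 = 56 full weeks with remainder 3, so 56 more Fridays after the first → 57.

57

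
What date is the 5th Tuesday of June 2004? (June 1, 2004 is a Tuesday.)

2004-06-29

June 2004 begins on a Tuesday, so the first Tuesday is June 1.
The 5th Tuesday is 4 weeks later: 1 + 28 = 29.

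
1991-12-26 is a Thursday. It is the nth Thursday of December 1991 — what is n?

Day 26 falls in week ⌈26/7⌉ of the month.
Days 1–7 hold the 1st Thursday, 8–14 the 2nd, 15–21 the 3rd, 22–28 the 4th, 29–31 the 5th.
26 is in the range for the 4th.

4th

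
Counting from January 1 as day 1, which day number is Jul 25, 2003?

Days in months before Jul: 31 + 28 + 31 + 30 + 31 + 30 = 181.
Plus 25 days into Jul → day 206.

206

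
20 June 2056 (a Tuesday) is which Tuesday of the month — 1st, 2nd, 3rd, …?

3rd

Day 20 falls in week ⌈20/7⌉ of the month.
Days 1–7 hold the 1st Tuesday, 8–14 the 2nd, 15–21 the 3rd, 22–28 the 4th, 29–31 the 5th.
20 is in the range for the 3rd.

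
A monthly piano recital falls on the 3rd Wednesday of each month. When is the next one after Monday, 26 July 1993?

18 August 1993

July 1993 starts on a Thursday; its first Wednesday is the 7th, so the 3rd Wednesday is the 21st — 21 July 1993.
That is not after 26 July 1993, so look at August 1993.
August 1993 starts on a Sunday; its first Wednesday is the 4th, so the 3rd Wednesday is the 18th — 18 August 1993.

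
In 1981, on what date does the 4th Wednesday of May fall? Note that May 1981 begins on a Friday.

May 27, 1981

May 1981 begins on a Friday, so the first Wednesday is May 6 (5 days later).
The 4th Wednesday is 3 weeks later: 6 + 21 = 27.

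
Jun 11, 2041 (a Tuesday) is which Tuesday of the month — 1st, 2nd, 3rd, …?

Day 11 falls in week ⌈11/7⌉ of the month.
Days 1–7 hold the 1st Tuesday, 8–14 the 2nd, 15–21 the 3rd, 22–28 the 4th, 29–31 the 5th.
11 is in the range for the 2nd.

2nd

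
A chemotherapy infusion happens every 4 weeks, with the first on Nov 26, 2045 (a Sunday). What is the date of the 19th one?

The 19th occurrence is 18 intervals after the first: 18 × 28 = 504 days after Nov 26, 2045.
Nov has 30 days — 4 days to the end of Nov leaves 500.
From end of Nov to end of 2045 is 31 days (469 left).
2046 has 365 days (104 left).
Jan has 31 days (73 left).
Feb has 28 days (45 left).
Mar has 31 days (14 left).
14 days into Apr → Apr 14, 2047.

Apr 14, 2047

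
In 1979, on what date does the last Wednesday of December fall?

December 26, 1979

December 1979 begins on a Saturday, so the first Wednesday is December 5 (4 days later).
December 1979 has 31 days. Adding weeks: 5, 12, 19, 26 — the last one ≤ 31 is the 26th.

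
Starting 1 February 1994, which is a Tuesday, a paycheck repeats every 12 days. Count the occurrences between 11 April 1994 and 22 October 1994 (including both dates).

Occurrences land 12·i days after 1 February 1994 for i = 0, 1, 2, …
11 April 1994 is 69 days after the start; 69 ÷ 12 = 5 remainder 9; since the remainder is 9, round up to i = 6. First occurrence in the window: #7 on 14 April 1994 (6×12 = 72 days in).
22 October 1994 is 263 days after the start; 263 ÷ 12 = 21 remainder 11. Last occurrence in the window: #22 on 11 October 1994.
Occurrences #7 through #22: 16 in total.

16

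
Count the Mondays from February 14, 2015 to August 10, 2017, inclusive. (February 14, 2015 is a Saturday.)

130

February 14, 2015 is a Saturday; the first Monday on or after it is February 16, 2015 (2 days later).
From February 16, 2015 to August 10, 2017: 318 + 366 + 222 = 906 days (rest of 2015, 2016, to August 10, 2017 in 2017).
906 ÷ 7 = 129 full weeks with remainder 3, so 129 more Mondays after the first → 130.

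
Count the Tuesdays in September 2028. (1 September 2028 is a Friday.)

4

1 September 2028 is a Friday; the first Tuesday on or after it is 5 September 2028 (4 days later).
From 5 September 2028 to 30 September 2028 is 30 − 5 = 25 days.
25 ÷ 7 = 3 full weeks with remainder 4, so 3 more Tuesdays after the first → 4.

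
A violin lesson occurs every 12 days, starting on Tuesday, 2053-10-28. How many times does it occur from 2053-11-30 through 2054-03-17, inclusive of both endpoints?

Occurrences land 12·i days after 2053-10-28 for i = 0, 1, 2, …
2053-11-30 is 33 days after the start; 33 ÷ 12 = 2 remainder 9; since the remainder is 9, round up to i = 3. First occurrence in the window: #4 on 2053-12-03 (3×12 = 36 days in).
2054-03-17 is 140 days after the start; 140 ÷ 12 = 11 remainder 8. Last occurrence in the window: #12 on 2054-03-09.
Occurrences #4 through #12: 9 in total.

9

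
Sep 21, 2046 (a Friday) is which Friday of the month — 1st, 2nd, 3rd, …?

3rd

Day 21 falls in week ⌈21/7⌉ of the month.
Days 1–7 hold the 1st Friday, 8–14 the 2nd, 15–21 the 3rd, 22–28 the 4th, 29–31 the 5th.
21 is in the range for the 3rd.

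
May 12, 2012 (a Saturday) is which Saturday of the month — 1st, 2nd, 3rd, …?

Day 12 falls in week ⌈12/7⌉ of the month.
Days 1–7 hold the 1st Saturday, 8–14 the 2nd, 15–21 the 3rd, 22–28 the 4th, 29–31 the 5th.
12 is in the range for the 2nd.

2nd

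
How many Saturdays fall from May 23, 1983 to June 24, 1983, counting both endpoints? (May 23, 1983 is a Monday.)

4

May 23, 1983 is a Monday; the first Saturday on or after it is May 28, 1983 (5 days later).
From May 28, 1983 to June 24, 1983: 3 + 24 = 27 days (rest of May, June).
27 ÷ 7 = 3 full weeks with remainder 6, so 3 more Saturdays after the first → 4.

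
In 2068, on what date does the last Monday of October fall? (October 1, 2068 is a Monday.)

2068-10-29

October 2068 begins on a Monday, so the first Monday is October 1.
October 2068 has 31 days. Adding weeks: 1, 8, 15, 22, 29 — the last one ≤ 31 is the 29th.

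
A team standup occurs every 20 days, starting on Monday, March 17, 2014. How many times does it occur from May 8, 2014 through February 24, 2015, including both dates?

15

Occurrences land 20·i days after March 17, 2014 for i = 0, 1, 2, …
May 8, 2014 is 52 days after the start; 52 ÷ 20 = 2 remainder 12; since the remainder is 12, round up to i = 3. First occurrence in the window: #4 on May 16, 2014 (3×20 = 60 days in).
February 24, 2015 is 344 days after the start; 344 ÷ 20 = 17 remainder 4. Last occurrence in the window: #18 on February 20, 2015.
Occurrences #4 through #18: 15 in total.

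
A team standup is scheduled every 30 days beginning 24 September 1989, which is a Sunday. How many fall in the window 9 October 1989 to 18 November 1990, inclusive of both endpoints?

14

Occurrences land 30·i days after 24 September 1989 for i = 0, 1, 2, …
9 October 1989 is 15 days after the start; 15 ÷ 30 = 0 remainder 15; since the remainder is 15, round up to i = 1. First occurrence in the window: #2 on 24 October 1989 (1×30 = 30 days in).
18 November 1990 is 420 days after the start; 420 ÷ 30 = 14 remainder 0. Last occurrence in the window: #15 on 18 November 1990.
Occurrences #2 through #15: 14 in total.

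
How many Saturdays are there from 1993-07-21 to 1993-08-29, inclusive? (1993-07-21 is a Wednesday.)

6

1993-07-21 is a Wednesday; the first Saturday on or after it is 1993-07-24 (3 days later).
From 1993-07-24 to 1993-08-29: 7 + 29 = 36 days (rest of July, August).
36 ÷ 7 = 5 full weeks with remainder 1, so 5 more Saturdays after the first → 6.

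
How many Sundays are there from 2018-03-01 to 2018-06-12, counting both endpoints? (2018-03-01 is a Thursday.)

15

2018-03-01 is a Thursday; the first Sunday on or after it is 2018-03-04 (3 days later).
From 2018-03-04 to 2018-06-12: 27 + 30 + 31 + 12 = 100 days (rest of March, April, May, June).
100 ÷ 7 = 14 full weeks with remainder 2, so 14 more Sundays after the first → 15.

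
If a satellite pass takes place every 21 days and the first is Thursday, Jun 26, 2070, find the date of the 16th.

The 16th occurrence is 15 intervals after the first: 15 × 21 = 315 days after Jun 26, 2070.
Jun has 30 days — 4 days to the end of Jun leaves 311.
Jul has 31 days (280 left).
Aug has 31 days (249 left).
Sep has 30 days (219 left).
Oct has 31 days (188 left).
Nov has 30 days (158 left).
Dec has 31 days (127 left).
Jan has 31 days (96 left).
Feb has 28 days (68 left).
Mar has 31 days (37 left).
Apr has 30 days (7 left).
7 days into May → May 7, 2071.

May 7, 2071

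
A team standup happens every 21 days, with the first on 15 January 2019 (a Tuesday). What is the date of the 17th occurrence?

The 17th occurrence is 16 intervals after the first: 16 × 21 = 336 days after 15 January 2019.
January has 31 days — 16 days to the end of January leaves 320.
February has 28 days (292 left).
March has 31 days (261 left).
April has 30 days (231 left).
May has 31 days (200 left).
June has 30 days (170 left).
July has 31 days (139 left).
August has 31 days (108 left).
September has 30 days (78 left).
October has 31 days (47 left).
November has 30 days (17 left).
17 days into December → 17 December 2019.

17 December 2019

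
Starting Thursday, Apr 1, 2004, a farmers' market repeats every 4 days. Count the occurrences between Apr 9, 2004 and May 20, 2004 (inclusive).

Occurrences land 4·i days after Apr 1, 2004 for i = 0, 1, 2, …
Apr 9, 2004 is 8 days after the start; 8 ÷ 4 = 2 remainder 0. First occurrence in the window: #3 on Apr 9, 2004 (2×4 = 8 days in).
May 20, 2004 is 49 days after the start; 49 ÷ 4 = 12 remainder 1. Last occurrence in the window: #13 on May 19, 2004.
Occurrences #3 through #13: 11 in total.

11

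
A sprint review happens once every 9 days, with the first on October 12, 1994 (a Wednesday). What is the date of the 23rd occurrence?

April 28, 1995

The 23rd occurrence is 22 intervals after the first: 22 × 9 = 198 days after October 12, 1994.
October has 31 days — 19 days to the end of October leaves 179.
November has 30 days (149 left).
December has 31 days (118 left).
January has 31 days (87 left).
February has 28 days (59 left).
March has 31 days (28 left).
28 days into April → April 28, 1995.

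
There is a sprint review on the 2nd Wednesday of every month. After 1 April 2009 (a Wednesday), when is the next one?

April 2009 starts on a Wednesday; its first Wednesday is the 1st, so the 2nd Wednesday is the 8th — 8 April 2009.
8 April 2009 is after 1 April 2009, so that is the next one.

8 April 2009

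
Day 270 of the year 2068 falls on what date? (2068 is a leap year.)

January has 31 days (270 − 31 = 239 remain).
February has 29 days (239 − 29 = 210 remain).
March has 31 days (210 − 31 = 179 remain).
April has 30 days (179 − 30 = 149 remain).
May has 31 days (149 − 31 = 118 remain).
June has 30 days (118 − 30 = 88 remain).
July has 31 days (88 − 31 = 57 remain).
August has 31 days (57 − 31 = 26 remain).
26 into September → September 26.

26 September 2068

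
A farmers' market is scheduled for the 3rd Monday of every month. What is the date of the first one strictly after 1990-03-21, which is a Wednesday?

March 1990 starts on a Thursday; its first Monday is the 5th, so the 3rd Monday is the 19th — 1990-03-19.
That is not after 1990-03-21, so look at April 1990.
April 1990 starts on a Sunday; its first Monday is the 2nd, so the 3rd Monday is the 16th — 1990-04-16.

1990-04-16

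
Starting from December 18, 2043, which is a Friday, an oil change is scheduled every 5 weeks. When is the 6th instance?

June 10, 2044

The 6th occurrence is 5 intervals after the first: 5 × 35 = 175 days after December 18, 2043.
December has 31 days — 13 days to the end of December leaves 162.
January has 31 days (131 left).
February has 29 days (102 left).
March has 31 days (71 left).
April has 30 days (41 left).
May has 31 days (10 left).
10 days into June → June 10, 2044.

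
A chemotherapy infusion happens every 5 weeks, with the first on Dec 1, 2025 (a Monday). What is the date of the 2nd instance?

The 2nd occurrence is 1 interval after the first: 1 × 35 = 35 days after Dec 1, 2025.
Dec has 31 days — 30 days to the end of Dec leaves 5.
5 days into Jan → Jan 5, 2026.

Jan 5, 2026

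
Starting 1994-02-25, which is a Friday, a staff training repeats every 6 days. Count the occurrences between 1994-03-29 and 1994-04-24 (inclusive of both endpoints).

Occurrences land 6·i days after 1994-02-25 for i = 0, 1, 2, …
1994-03-29 is 32 days after the start; 32 ÷ 6 = 5 remainder 2; since the remainder is 2, round up to i = 6. First occurrence in the window: #7 on 1994-04-02 (6×6 = 36 days in).
1994-04-24 is 58 days after the start; 58 ÷ 6 = 9 remainder 4. Last occurrence in the window: #10 on 1994-04-20.
Occurrences #7 through #10: 4 in total.

4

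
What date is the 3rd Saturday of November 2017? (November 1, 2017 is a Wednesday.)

2017-11-18

November 2017 begins on a Wednesday, so the first Saturday is November 4 (3 days later).
The 3rd Saturday is 2 weeks later: 4 + 14 = 18.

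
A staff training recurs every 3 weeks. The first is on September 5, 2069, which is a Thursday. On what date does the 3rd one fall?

The 3rd occurrence is 2 intervals after the first: 2 × 21 = 42 days after September 5, 2069.
September has 30 days — 25 days to the end of September leaves 17.
17 days into October → October 17, 2069.

October 17, 2069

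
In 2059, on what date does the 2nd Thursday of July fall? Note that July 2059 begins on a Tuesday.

10 July 2059

July 2059 begins on a Tuesday, so the first Thursday is July 3 (2 days later).
The 2nd Thursday is 1 weeks later: 3 + 7 = 10.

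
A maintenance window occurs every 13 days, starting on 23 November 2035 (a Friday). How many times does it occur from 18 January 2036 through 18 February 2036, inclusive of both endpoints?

2

Occurrences land 13·i days after 23 November 2035 for i = 0, 1, 2, …
18 January 2036 is 56 days after the start; 56 ÷ 13 = 4 remainder 4; since the remainder is 4, round up to i = 5. First occurrence in the window: #6 on 27 January 2036 (5×13 = 65 days in).
18 February 2036 is 87 days after the start; 87 ÷ 13 = 6 remainder 9. Last occurrence in the window: #7 on 9 February 2036.
Occurrences #6 through #7: 2 in total.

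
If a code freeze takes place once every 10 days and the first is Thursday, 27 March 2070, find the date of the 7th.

The 7th occurrence is 6 intervals after the first: 6 × 10 = 60 days after 27 March 2070.
March has 31 days — 4 days to the end of March leaves 56.
April has 30 days (26 left).
26 days into May → 26 May 2070.

26 May 2070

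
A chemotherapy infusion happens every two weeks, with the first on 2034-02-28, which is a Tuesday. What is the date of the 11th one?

2034-07-18

The 11th occurrence is 10 intervals after the first: 10 × 14 = 140 days after 2034-02-28.
February has 28 days — 0 days to the end of February leaves 140.
March has 31 days (109 left).
April has 30 days (79 left).
May has 31 days (48 left).
June has 30 days (18 left).
18 days into July → 2034-07-18.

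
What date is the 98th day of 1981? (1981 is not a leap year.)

January has 31 days (98 − 31 = 67 remain).
February has 28 days (67 − 28 = 39 remain).
March has 31 days (39 − 31 = 8 remain).
8 into April → April 8.

8 April 1981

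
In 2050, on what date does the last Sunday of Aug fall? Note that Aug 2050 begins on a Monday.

Aug 28, 2050

Aug 2050 begins on a Monday, so the first Sunday is Aug 7 (6 days later).
Aug 2050 has 31 days. Adding weeks: 7, 14, 21, 28 — the last one ≤ 31 is the 28th.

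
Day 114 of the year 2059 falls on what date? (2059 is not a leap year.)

24 April 2059

January has 31 days (114 − 31 = 83 remain).
February has 28 days (83 − 28 = 55 remain).
March has 31 days (55 − 31 = 24 remain).
24 into April → April 24.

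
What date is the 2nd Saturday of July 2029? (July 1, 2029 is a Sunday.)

July 2029 begins on a Sunday, so the first Saturday is July 7 (6 days later).
The 2nd Saturday is 1 weeks later: 7 + 7 = 14.

July 14, 2029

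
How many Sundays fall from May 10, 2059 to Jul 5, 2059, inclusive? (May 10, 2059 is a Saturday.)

8

May 10, 2059 is a Saturday; the first Sunday on or after it is May 11, 2059 (1 day later).
From May 11, 2059 to Jul 5, 2059: 20 + 30 + 5 = 55 days (rest of May, Jun, Jul).
55 ÷ 7 = 7 full weeks with remainder 6, so 7 more Sundays after the first → 8.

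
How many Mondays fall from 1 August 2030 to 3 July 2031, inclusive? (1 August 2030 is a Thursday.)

1 August 2030 is a Thursday; the first Monday on or after it is 5 August 2030 (4 days later).
From 5 August 2030 to 3 July 2031: 148 + 184 = 332 days (rest of 2030, to 3 July 2031 in 2031).
332 ÷ 7 = 47 full weeks with remainder 3, so 47 more Mondays after the first → 48.

48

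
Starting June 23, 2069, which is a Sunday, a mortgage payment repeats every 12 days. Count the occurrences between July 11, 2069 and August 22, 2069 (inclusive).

Occurrences land 12·i days after June 23, 2069 for i = 0, 1, 2, …
July 11, 2069 is 18 days after the start; 18 ÷ 12 = 1 remainder 6; since the remainder is 6, round up to i = 2. First occurrence in the window: #3 on July 17, 2069 (2×12 = 24 days in).
August 22, 2069 is 60 days after the start; 60 ÷ 12 = 5 remainder 0. Last occurrence in the window: #6 on August 22, 2069.
Occurrences #3 through #6: 4 in total.

4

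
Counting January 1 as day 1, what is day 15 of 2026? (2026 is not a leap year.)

15 into January → January 15.

15 January 2026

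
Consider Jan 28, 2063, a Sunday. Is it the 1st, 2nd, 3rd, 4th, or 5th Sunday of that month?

4th

Day 28 falls in week ⌈28/7⌉ of the month.
Days 1–7 hold the 1st Sunday, 8–14 the 2nd, 15–21 the 3rd, 22–28 the 4th, 29–31 the 5th.
28 is in the range for the 4th.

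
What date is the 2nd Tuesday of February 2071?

February 2071 begins on a Sunday, so the first Tuesday is February 3 (2 days later).
The 2nd Tuesday is 1 weeks later: 3 + 7 = 10.

10 February 2071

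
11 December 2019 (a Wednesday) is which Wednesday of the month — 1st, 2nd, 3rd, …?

Day 11 falls in week ⌈11/7⌉ of the month.
Days 1–7 hold the 1st Wednesday, 8–14 the 2nd, 15–21 the 3rd, 22–28 the 4th, 29–31 the 5th.
11 is in the range for the 2nd.

2nd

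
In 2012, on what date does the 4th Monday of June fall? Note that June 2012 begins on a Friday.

June 25, 2012

June 2012 begins on a Friday, so the first Monday is June 4 (3 days later).
The 4th Monday is 3 weeks later: 4 + 21 = 25.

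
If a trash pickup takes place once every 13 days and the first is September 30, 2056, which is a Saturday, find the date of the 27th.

September 3, 2057

The 27th occurrence is 26 intervals after the first: 26 × 13 = 338 days after September 30, 2056.
September has 30 days — 0 days to the end of September leaves 338.
October has 31 days (307 left).
November has 30 days (277 left).
December has 31 days (246 left).
January has 31 days (215 left).
February has 28 days (187 left).
March has 31 days (156 left).
April has 30 days (126 left).
May has 31 days (95 left).
June has 30 days (65 left).
July has 31 days (34 left).
August has 31 days (3 left).
3 days into September → September 3, 2057.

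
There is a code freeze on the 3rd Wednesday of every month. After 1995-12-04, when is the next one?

December 1995 starts on a Friday; its first Wednesday is the 6th, so the 3rd Wednesday is the 20th — 1995-12-20.
1995-12-20 is after 1995-12-04, so that is the next one.

1995-12-20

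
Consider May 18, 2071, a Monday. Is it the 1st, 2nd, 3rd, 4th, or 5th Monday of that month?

Day 18 falls in week ⌈18/7⌉ of the month.
Days 1–7 hold the 1st Monday, 8–14 the 2nd, 15–21 the 3rd, 22–28 the 4th, 29–31 the 5th.
18 is in the range for the 3rd.

3rd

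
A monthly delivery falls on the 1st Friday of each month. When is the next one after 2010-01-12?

January 2010 starts on a Friday, so its 1st Friday is 2010-01-01.
That is not after 2010-01-12, so look at February 2010.
February 2010 starts on a Monday, so its 1st Friday is 2010-02-05 (4 days in).

2010-02-05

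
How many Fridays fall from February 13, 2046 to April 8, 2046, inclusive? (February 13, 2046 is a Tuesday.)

February 13, 2046 is a Tuesday; the first Friday on or after it is February 16, 2046 (3 days later).
From February 16, 2046 to April 8, 2046: 12 + 31 + 8 = 51 days (rest of February, March, April).
51 ÷ 7 = 7 full weeks with remainder 2, so 7 more Fridays after the first → 8.

8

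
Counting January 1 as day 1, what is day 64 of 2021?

5 March 2021

January has 31 days (64 − 31 = 33 remain).
February has 28 days (33 − 28 = 5 remain).
5 into March → March 5.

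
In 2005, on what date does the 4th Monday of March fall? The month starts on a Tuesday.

2005-03-28

March 2005 begins on a Tuesday, so the first Monday is March 7 (6 days later).
The 4th Monday is 3 weeks later: 7 + 21 = 28.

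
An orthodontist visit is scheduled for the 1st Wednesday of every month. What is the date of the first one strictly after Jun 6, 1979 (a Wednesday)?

Jun 1979 starts on a Friday, so its 1st Wednesday is Jun 6, 1979 (5 days in).
That is not after Jun 6, 1979, so look at Jul 1979.
Jul 1979 starts on a Sunday, so its 1st Wednesday is Jul 4, 1979 (3 days in).

Jul 4, 1979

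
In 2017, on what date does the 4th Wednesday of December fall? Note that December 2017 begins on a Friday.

December 2017 begins on a Friday, so the first Wednesday is December 6 (5 days later).
The 4th Wednesday is 3 weeks later: 6 + 21 = 27.

27 December 2017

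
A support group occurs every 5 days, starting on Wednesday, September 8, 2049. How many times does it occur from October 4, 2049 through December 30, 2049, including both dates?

17

Occurrences land 5·i days after September 8, 2049 for i = 0, 1, 2, …
October 4, 2049 is 26 days after the start; 26 ÷ 5 = 5 remainder 1; since the remainder is 1, round up to i = 6. First occurrence in the window: #7 on October 8, 2049 (6×5 = 30 days in).
December 30, 2049 is 113 days after the start; 113 ÷ 5 = 22 remainder 3. Last occurrence in the window: #23 on December 27, 2049.
Occurrences #7 through #23: 17 in total.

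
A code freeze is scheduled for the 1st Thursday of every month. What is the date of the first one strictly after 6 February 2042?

6 March 2042

February 2042 starts on a Saturday, so its 1st Thursday is 6 February 2042 (5 days in).
That is not after 6 February 2042, so look at March 2042.
March 2042 starts on a Saturday, so its 1st Thursday is 6 March 2042 (5 days in).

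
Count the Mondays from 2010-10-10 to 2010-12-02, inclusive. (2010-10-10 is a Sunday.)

8

2010-10-10 is a Sunday; the first Monday on or after it is 2010-10-11 (1 day later).
From 2010-10-11 to 2010-12-02: 20 + 30 + 2 = 52 days (rest of October, November, December).
52 ÷ 7 = 7 full weeks with remainder 3, so 7 more Mondays after the first → 8.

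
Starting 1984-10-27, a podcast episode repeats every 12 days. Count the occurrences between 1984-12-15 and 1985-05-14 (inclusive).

12

Occurrences land 12·i days after 1984-10-27 for i = 0, 1, 2, …
1984-12-15 is 49 days after the start; 49 ÷ 12 = 4 remainder 1; since the remainder is 1, round up to i = 5. First occurrence in the window: #6 on 1984-12-26 (5×12 = 60 days in).
1985-05-14 is 199 days after the start; 199 ÷ 12 = 16 remainder 7. Last occurrence in the window: #17 on 1985-05-07.
Occurrences #6 through #17: 12 in total.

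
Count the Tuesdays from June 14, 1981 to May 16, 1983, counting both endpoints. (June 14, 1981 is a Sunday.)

100

June 14, 1981 is a Sunday; the first Tuesday on or after it is June 16, 1981 (2 days later).
From June 16, 1981 to May 16, 1983: 198 + 365 + 136 = 699 days (rest of 1981, 1982, to May 16, 1983 in 1983).
699 ÷ 7 = 99 full weeks with remainder 6, so 99 more Tuesdays after the first → 100.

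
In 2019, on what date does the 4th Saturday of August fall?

The first Saturday of August 2019 is August 3.
The 4th Saturday is 3 weeks later: 3 + 21 = 24.

24 August 2019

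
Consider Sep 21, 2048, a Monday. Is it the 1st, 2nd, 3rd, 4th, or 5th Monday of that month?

3rd

Day 21 falls in week ⌈21/7⌉ of the month.
Days 1–7 hold the 1st Monday, 8–14 the 2nd, 15–21 the 3rd, 22–28 the 4th, 29–31 the 5th.
21 is in the range for the 3rd.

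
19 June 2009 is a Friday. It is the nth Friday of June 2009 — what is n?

Day 19 falls in week ⌈19/7⌉ of the month.
Days 1–7 hold the 1st Friday, 8–14 the 2nd, 15–21 the 3rd, 22–28 the 4th, 29–31 the 5th.
19 is in the range for the 3rd.

3rd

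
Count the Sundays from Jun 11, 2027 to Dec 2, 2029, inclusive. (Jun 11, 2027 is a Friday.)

Jun 11, 2027 is a Friday; the first Sunday on or after it is Jun 13, 2027 (2 days later).
From Jun 13, 2027 to Dec 2, 2029: 201 + 366 + 336 = 903 days (rest of 2027, 2028, to Dec 2, 2029 in 2029).
903 ÷ 7 = 129 full weeks with remainder 0, so 129 more Sundays after the first → 130.

130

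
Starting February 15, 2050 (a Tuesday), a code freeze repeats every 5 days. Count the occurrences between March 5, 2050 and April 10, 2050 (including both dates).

7

Occurrences land 5·i days after February 15, 2050 for i = 0, 1, 2, …
March 5, 2050 is 18 days after the start; 18 ÷ 5 = 3 remainder 3; since the remainder is 3, round up to i = 4. First occurrence in the window: #5 on March 7, 2050 (4×5 = 20 days in).
April 10, 2050 is 54 days after the start; 54 ÷ 5 = 10 remainder 4. Last occurrence in the window: #11 on April 6, 2050.
Occurrences #5 through #11: 7 in total.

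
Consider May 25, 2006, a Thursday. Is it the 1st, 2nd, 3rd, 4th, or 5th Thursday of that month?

Day 25 falls in week ⌈25/7⌉ of the month.
Days 1–7 hold the 1st Thursday, 8–14 the 2nd, 15–21 the 3rd, 22–28 the 4th, 29–31 the 5th.
25 is in the range for the 4th.

4th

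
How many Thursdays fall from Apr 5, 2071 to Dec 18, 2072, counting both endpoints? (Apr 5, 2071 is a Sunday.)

89

Apr 5, 2071 is a Sunday; the first Thursday on or after it is Apr 9, 2071 (4 days later).
From Apr 9, 2071 to Dec 18, 2072: 266 + 353 = 619 days (rest of 2071, to Dec 18, 2072 in 2072).
619 ÷ 7 = 88 full weeks with remainder 3, so 88 more Thursdays after the first → 89.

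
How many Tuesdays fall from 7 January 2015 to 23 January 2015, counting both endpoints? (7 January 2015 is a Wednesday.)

7 January 2015 is a Wednesday; the first Tuesday on or after it is 13 January 2015 (6 days later).
From 13 January 2015 to 23 January 2015 is 23 − 13 = 10 days.
10 ÷ 7 = 1 full weeks with remainder 3, so 1 more Tuesdays after the first → 2.

2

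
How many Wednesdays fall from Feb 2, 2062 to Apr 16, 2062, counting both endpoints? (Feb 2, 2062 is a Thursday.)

Feb 2, 2062 is a Thursday; the first Wednesday on or after it is Feb 8, 2062 (6 days later).
From Feb 8, 2062 to Apr 16, 2062: 20 + 31 + 16 = 67 days (rest of Feb, Mar, Apr).
67 ÷ 7 = 9 full weeks with remainder 4, so 9 more Wednesdays after the first → 10.

10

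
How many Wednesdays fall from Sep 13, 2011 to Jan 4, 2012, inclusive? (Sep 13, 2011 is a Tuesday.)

Sep 13, 2011 is a Tuesday; the first Wednesday on or after it is Sep 14, 2011 (1 day later).
From Sep 14, 2011 to Jan 4, 2012: 16 + 31 + 30 + 31 + 4 = 112 days (rest of Sep, Oct, Nov, Dec, Jan).
112 ÷ 7 = 16 full weeks with remainder 0, so 16 more Wednesdays after the first → 17.

17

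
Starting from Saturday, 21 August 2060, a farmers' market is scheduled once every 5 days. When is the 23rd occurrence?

9 December 2060

The 23rd occurrence is 22 intervals after the first: 22 × 5 = 110 days after 21 August 2060.
August has 31 days — 10 days to the end of August leaves 100.
September has 30 days (70 left).
October has 31 days (39 left).
November has 30 days (9 left).
9 days into December → 9 December 2060.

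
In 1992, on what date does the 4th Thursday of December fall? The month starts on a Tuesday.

1992-12-24

December 1992 begins on a Tuesday, so the first Thursday is December 3 (2 days later).
The 4th Thursday is 3 weeks later: 3 + 21 = 24.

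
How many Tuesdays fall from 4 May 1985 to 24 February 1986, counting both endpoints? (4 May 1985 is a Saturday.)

4 May 1985 is a Saturday; the first Tuesday on or after it is 7 May 1985 (3 days later).
From 7 May 1985 to 24 February 1986: 24 + 30 + 31 + 31 + 30 + 31 + 30 + 31 + 31 + 24 = 293 days (rest of May, June, July, August, September, October, November, December, January, February).
293 ÷ 7 = 41 full weeks with remainder 6, so 41 more Tuesdays after the first → 42.

42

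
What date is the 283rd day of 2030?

January has 31 days (283 − 31 = 252 remain).
February has 28 days (252 − 28 = 224 remain).
March has 31 days (224 − 31 = 193 remain).
April has 30 days (193 − 30 = 163 remain).
May has 31 days (163 − 31 = 132 remain).
June has 30 days (132 − 30 = 102 remain).
July has 31 days (102 − 31 = 71 remain).
August has 31 days (71 − 31 = 40 remain).
September has 30 days (40 − 30 = 10 remain).
10 into October → October 10.

2030-10-10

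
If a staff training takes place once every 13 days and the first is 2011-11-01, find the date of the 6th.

2012-01-05

The 6th occurrence is 5 intervals after the first: 5 × 13 = 65 days after 2011-11-01.
November has 30 days — 29 days to the end of November leaves 36.
December has 31 days (5 left).
5 days into January → 2012-01-05.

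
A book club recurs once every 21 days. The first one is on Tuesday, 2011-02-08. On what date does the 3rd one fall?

The 3rd occurrence is 2 intervals after the first: 2 × 21 = 42 days after 2011-02-08.
February has 28 days — 20 days to the end of February leaves 22.
22 days into March → 2011-03-22.

2011-03-22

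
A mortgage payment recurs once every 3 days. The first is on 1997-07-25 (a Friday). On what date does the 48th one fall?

The 48th occurrence is 47 intervals after the first: 47 × 3 = 141 days after 1997-07-25.
July has 31 days — 6 days to the end of July leaves 135.
August has 31 days (104 left).
September has 30 days (74 left).
October has 31 days (43 left).
November has 30 days (13 left).
13 days into December → 1997-12-13.

1997-12-13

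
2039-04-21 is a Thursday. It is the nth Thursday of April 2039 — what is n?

3rd

Day 21 falls in week ⌈21/7⌉ of the month.
Days 1–7 hold the 1st Thursday, 8–14 the 2nd, 15–21 the 3rd, 22–28 the 4th, 29–31 the 5th.
21 is in the range for the 3rd.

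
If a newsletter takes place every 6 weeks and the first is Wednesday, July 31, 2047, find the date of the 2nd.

The 2nd occurrence is 1 interval after the first: 1 × 42 = 42 days after July 31, 2047.
July has 31 days — 0 days to the end of July leaves 42.
August has 31 days (11 left).
11 days into September → September 11, 2047.

September 11, 2047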